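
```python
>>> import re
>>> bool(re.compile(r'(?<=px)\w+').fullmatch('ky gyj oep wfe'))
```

`fullmatch` succeeds only if the pattern covers the string from start to end.
Here the pattern can't cover the whole string, so the call returns None, and `bool(None)` is False.

False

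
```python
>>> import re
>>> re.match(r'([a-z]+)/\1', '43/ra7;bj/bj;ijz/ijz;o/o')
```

None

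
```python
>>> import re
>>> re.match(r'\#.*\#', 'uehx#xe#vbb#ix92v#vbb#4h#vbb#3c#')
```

`re.match` won't scan ahead — the pattern has to work from the very first character.
Here position 0 doesn't satisfy it, so the call returns None.

None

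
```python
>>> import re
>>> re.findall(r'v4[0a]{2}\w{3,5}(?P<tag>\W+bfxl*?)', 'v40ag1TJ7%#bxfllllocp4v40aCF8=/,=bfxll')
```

['=/,=bfx']

Pattern: the literal 'v4', then exactly 2 of one of [0a], then 3 to 5 of a word character; then one or more of a non-word character, then the literal 'bfx', then zero or more of a literal 'l' (lazy) (captured as 'tag').
Matches: at [22:36] match 'v40aCF8=/,=bfx', group 1 = '=/,=bfx'.
With a single group, `findall` returns only what that group captured — 1 item.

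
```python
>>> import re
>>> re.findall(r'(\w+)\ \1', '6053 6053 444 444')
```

`\1` is not a pattern — it's the concrete string captured by group 1, re-applied verbatim.
`findall` collects group 1 from each match (2 total).

['6053', '444']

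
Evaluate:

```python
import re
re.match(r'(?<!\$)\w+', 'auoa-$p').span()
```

(0, 4)

The negative lookaround is zero-width — it rules out positions where the adjacent text would match, without consuming anything.
`re.match` won't scan ahead — the pattern has to work from the very first character.
The match spans [0:4] → 'auoa'.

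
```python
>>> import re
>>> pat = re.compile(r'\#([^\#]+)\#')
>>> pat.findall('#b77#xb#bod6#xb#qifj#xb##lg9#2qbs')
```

['b77', 'bod6', 'qifj', 'lg9']

Scanning left to right: at [0:5] match '#b77#', group 1 = 'b77'; at [7:13] match '#bod6#', group 1 = 'bod6'; at [15:21] match '#qifj#', group 1 = 'qifj'; at [24:29] match '#lg9#', group 1 = 'lg9'.
`findall` collects group 1 from each match (4 total).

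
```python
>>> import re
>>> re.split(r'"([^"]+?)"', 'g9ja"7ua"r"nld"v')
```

['g9ja', '7ua', 'r', 'nld', 'v']

`re.split` interleaves the captured-group text with the surrounding fragments.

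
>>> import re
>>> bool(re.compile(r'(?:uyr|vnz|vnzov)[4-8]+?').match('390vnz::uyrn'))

`match` is anchored at position 0; if the pattern doesn't fit there, it returns None.
Here the pattern fails at index 0, so the call returns None, and `bool(None)` is False.

False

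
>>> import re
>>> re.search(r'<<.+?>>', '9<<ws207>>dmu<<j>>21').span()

A `+?`/`*?`/`{m,n}?` starts at its minimum and grows only as far as needed for what follows to match.
`re.search` tries every starting position until one works.
The match spans [1:10] → '<<ws207>>'.

(1, 10)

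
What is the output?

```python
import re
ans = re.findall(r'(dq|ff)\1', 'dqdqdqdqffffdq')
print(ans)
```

A backreference is literal: `\1` must see the identical characters the first group matched.
`findall` collects group 1 from each match (3 total).

['dq', 'dq', 'ff']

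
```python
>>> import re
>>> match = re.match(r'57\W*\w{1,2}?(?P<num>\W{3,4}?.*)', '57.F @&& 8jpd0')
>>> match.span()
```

(0, 14)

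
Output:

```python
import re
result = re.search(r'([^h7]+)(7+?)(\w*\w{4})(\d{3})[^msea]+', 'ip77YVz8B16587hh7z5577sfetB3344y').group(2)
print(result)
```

7

Pattern: one or more of any character except [h7] (captured); then one or more of a literal '7' (lazy) (captured); then zero or more of a word character, then exactly 4 of a word character (captured); then exactly 3 of a digit (captured); then one or more of any character except [msea].
`search` walks the string left to right and returns the first match it finds.
The match spans [0:32] → 'ip77YVz8B16587hh7z5577sfetB3344y'.
Captured: group 1 = 'ip', group 2 = '7', group 3 = '7YVz8B16587hh7z5577sfetB3', group 4 = '344'.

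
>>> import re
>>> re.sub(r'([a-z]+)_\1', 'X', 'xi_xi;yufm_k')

'X;yufm_k'

After group 1 captures some text, `\1` only succeeds where that same text appears again.
Each match is replaced by 'X'.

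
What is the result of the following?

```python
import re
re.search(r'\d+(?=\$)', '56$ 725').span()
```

(0, 2)

Lookahead/lookbehind check context without consuming it, so the matched span excludes the asserted characters.
The match spans [0:2] → '56'.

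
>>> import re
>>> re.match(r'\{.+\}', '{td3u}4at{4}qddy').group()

'{td3u}4at{4}'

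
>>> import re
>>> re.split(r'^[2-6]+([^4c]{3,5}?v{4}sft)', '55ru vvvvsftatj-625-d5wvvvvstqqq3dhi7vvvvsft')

Pattern: anchored at the start of the string; then one or more of a character in [2-6]; then 3 to 5 of any character except [4c] (lazy), then exactly 4 of the literal 'v', then the literal 'sft' (captured).
`re.split` interleaves the captured-group text with the surrounding fragments.

['', 'ru vvvvsft', 'atj-625-d5wvvvvstqqq3dhi7vvvvsft']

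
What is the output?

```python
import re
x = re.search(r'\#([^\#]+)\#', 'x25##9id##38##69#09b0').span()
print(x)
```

(4, 9)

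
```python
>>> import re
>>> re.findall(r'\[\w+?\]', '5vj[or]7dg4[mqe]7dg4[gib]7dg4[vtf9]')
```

['[or]', '[mqe]', '[gib]', '[vtf9]']

With no groups in the pattern, `findall` gives back each whole match — 4 here.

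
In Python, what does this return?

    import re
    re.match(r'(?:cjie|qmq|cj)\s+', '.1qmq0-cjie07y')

None

With `match`, the pattern is implicitly anchored at the beginning.
Here position 0 doesn't satisfy it, so the call returns None.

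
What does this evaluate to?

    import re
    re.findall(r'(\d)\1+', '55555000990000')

['5', '0', '9', '0']

The backreference `\1` re-matches whatever the first group consumed, character for character.
Walking the string: at [0:5] match '55555', group 1 = '5'; at [5:8] match '000', group 1 = '0'; at [8:10] match '99', group 1 = '9'; at [10:14] match '0000', group 1 = '0'.
Because there's exactly one group, `findall` drops the full match and keeps group 1 from each hit.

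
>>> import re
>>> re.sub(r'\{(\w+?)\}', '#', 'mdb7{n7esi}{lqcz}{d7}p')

`sub` substitutes '#' at each match site.

'mdb7###p'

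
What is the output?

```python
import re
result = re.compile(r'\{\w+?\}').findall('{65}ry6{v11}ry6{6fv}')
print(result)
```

['{65}', '{v11}', '{6fv}']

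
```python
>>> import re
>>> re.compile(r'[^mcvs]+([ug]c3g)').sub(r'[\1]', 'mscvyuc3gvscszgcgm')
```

'mscv[uc3g]vscszgcgm'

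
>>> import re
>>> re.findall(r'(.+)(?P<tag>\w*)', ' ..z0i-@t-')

[(' ..z0i-@t-', '')]

This matches one or more of any character (captured); then zero or more of a word character (captured as 'tag').
Walking the string: at [0:10] match ' ..z0i-@t-', groups = (' ..z0i-@t-', '').
`findall` packs the 2 group values into a tuple for every match.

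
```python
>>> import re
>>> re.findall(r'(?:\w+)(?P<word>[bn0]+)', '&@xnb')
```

Because there's exactly one group, `findall` drops the full match and keeps group 1 from the one hit.

['b']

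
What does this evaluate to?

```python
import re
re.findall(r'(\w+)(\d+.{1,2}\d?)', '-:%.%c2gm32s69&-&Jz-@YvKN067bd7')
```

Pattern: one or more of a word character (captured); then one or more of a digit, then 1 to 2 of any character, then optionally a digit (captured).
Matches: at [5:16] match 'c2gm32s69&-', groups = ('c2gm32s6', '9&-'); at [21:31] match 'YvKN067bd7', groups = ('YvKN06', '7bd7').
`findall` packs the 2 group values into a tuple for every match.

[('c2gm32s6', '9&-'), ('YvKN06', '7bd7')]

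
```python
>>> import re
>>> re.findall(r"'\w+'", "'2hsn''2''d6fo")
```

["'2hsn'", "'2'"]

With no groups in the pattern, `findall` gives back each whole match — 2 here.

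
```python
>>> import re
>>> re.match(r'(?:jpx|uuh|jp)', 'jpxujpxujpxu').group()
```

`re.match` only tries the pattern at the start of the string.
The match spans [0:3] → 'jpx'.

'jpx'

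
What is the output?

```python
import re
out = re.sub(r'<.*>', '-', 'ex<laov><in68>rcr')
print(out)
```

ex-rcr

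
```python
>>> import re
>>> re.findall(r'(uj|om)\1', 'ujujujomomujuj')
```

['uj', 'om', 'uj']

A backreference is literal: `\1` must see the identical characters the first group matched.
Walking the string: at [0:4] match 'ujuj', group 1 = 'uj'; at [6:10] match 'omom', group 1 = 'om'; at [10:14] match 'ujuj', group 1 = 'uj'.
With a single group, `findall` returns only what that group captured — 3 items.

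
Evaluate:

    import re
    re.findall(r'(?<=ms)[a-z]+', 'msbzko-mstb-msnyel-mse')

['bzko', 'tb', 'nyel', 'e']

The positive lookaround only admits positions where the adjacent text matches; those characters stay outside the span.
With no groups in the pattern, `findall` gives back each whole match — 4 here.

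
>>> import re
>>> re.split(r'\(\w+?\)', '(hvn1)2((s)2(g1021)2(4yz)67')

['', '2(', '2', '2', '67']

Matches to split on: at [0:6] → '(hvn1)'; at [8:11] → '(s)'; at [12:19] → '(g1021)'; at [20:25] → '(4yz)'.
The string is cut at each match, leaving 5 pieces.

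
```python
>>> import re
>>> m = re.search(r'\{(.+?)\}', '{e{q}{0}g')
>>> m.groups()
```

('e{q',)

Lazy quantifiers expand one character at a time until the remainder of the pattern can match.
`re.search` scans for the first position where the pattern succeeds.
The match spans [0:5] → '{e{q}'.
Captured: group 1 = 'e{q'.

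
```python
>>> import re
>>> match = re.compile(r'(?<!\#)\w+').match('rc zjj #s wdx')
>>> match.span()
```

(0, 2)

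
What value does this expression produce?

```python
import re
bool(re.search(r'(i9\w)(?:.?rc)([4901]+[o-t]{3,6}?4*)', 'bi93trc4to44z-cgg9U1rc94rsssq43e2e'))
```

False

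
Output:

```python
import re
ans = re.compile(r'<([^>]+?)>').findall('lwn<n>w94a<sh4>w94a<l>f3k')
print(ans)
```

['n', 'sh4', 'l']

Because there's exactly one group, `findall` drops the full match and keeps group 1 from each hit.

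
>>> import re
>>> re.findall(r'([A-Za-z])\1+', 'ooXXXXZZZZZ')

After group 1 captures some text, `\1` only succeeds where that same text appears again.
Matches: at [0:2] match 'oo', group 1 = 'o'; at [2:6] match 'XXXX', group 1 = 'X'; at [6:11] match 'ZZZZZ', group 1 = 'Z'.
One capturing group, so `findall` returns just the captured substring from each match — 3 in all.

['o', 'X', 'Z']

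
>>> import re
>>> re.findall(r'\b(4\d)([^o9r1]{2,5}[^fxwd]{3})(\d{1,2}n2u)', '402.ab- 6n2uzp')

Pattern: a word boundary (`\b`, zero-width); then the literal '4', then a digit (captured); then 2 to 5 of any character except [o9r1], then exactly 3 of any character except [fxwd] (captured); then 1 to 2 of a digit, then the literal 'n2u' (captured).
Scanning left to right: at [0:12] match '402.ab- 6n2u', groups = ('40', '2.ab- ', '6n2u').
3 groups means the one result is a tuple of 3 captured strings — 1 here.

[('40', '2.ab- ', '6n2u')]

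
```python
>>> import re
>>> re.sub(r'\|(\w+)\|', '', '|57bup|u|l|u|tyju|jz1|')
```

Matches: at [0:7] → '|57bup|'; at [8:11] → '|l|'; at [12:18] → '|tyju|'.
`sub` substitutes '' at each match site.

'uujz1|'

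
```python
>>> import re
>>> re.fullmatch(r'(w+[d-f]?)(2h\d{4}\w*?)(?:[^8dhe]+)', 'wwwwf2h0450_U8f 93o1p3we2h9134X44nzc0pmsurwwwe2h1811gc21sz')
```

None

For `fullmatch`, every character of the input must be accounted for by the pattern.
Here there's no way to consume every character, so the call returns None.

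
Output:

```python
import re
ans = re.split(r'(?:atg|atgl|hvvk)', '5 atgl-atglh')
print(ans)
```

['5 ', 'l-', 'lh']

The regex engine tests alternatives in the order written; an earlier branch that matches wins even if a later one would match more.
Matches to split on: at [2:5] → 'atg'; at [7:10] → 'atg'.
Splitting on the pattern gives 3 pieces.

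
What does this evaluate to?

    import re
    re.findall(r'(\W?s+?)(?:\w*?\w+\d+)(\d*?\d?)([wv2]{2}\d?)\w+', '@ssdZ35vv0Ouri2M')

[('@s', '', 'vv0')]

This matches optionally a non-word character, then one or more of the literal 's' (lazy) (captured); then zero or more of a word character (lazy), then one or more of a word character, then one or more of a digit (non-capturing group); then zero or more of a digit (lazy), then optionally a digit (captured); then exactly 2 of one of [wv2], then optionally a digit (captured); then one or more of a word character.
Lazy quantifiers expand one character at a time until the remainder of the pattern can match.
Matches: at [0:16] match '@ssdZ35vv0Ouri2M', groups = ('@s', '', 'vv0').
3 groups means the one result is a tuple of 3 captured strings — 1 here.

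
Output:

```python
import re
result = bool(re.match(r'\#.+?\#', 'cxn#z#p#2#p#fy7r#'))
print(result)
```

`re.match` won't scan ahead — the pattern has to work from the very first character.
Here the pattern fails at index 0, so the call returns None, and `bool(None)` is False.

False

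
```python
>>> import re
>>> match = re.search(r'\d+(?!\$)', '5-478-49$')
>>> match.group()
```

`(?!…)`/`(?<!…)` only lets a position through if the neighbouring text does NOT match; no characters are consumed.
The match spans [0:1] → '5'.

'5'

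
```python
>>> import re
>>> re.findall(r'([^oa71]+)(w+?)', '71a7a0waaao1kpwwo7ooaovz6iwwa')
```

This matches one or more of any character except [oa71] (captured); then one or more of a literal 'w' (lazy) (captured).
Scanning left to right: at [5:7] match '0w', groups = ('0', 'w'); at [12:16] match 'kpww', groups = ('kpw', 'w'); at [22:28] match 'vz6iww', groups = ('vz6iw', 'w').
With 2 capturing groups, `findall` returns a 2-tuple per match.

[('0', 'w'), ('kpw', 'w'), ('vz6iw', 'w')]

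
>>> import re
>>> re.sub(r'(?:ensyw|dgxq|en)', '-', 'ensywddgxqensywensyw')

'-d---'

The regex engine tests alternatives in the order written; an earlier branch that matches wins even if a later one would match more.
`sub` substitutes '-' at each match site.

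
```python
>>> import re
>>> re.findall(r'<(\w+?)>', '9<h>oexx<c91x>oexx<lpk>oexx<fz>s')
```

['h', 'c91x', 'lpk', 'fz']

Walking the string: at [1:4] match '<h>', group 1 = 'h'; at [8:14] match '<c91x>', group 1 = 'c91x'; at [18:23] match '<lpk>', group 1 = 'lpk'; at [27:31] match '<fz>', group 1 = 'fz'.
`findall` collects group 1 from each match (4 total).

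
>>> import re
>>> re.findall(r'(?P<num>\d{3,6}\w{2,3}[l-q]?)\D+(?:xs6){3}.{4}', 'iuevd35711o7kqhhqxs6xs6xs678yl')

['35711o7kq']

`findall` collects group 1 from the one match (1 total).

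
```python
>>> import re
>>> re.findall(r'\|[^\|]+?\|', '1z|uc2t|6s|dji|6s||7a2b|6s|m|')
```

['|uc2t|', '|dji|', '|7a2b|', '|m|']

`findall` yields the raw match text (4 of them) because the pattern has no groups.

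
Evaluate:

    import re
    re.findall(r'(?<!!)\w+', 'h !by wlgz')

['h', 'y', 'wlgz']

The negative lookaround is zero-width — it rules out positions where the adjacent text would match, without consuming anything.
Scanning left to right: at [0:1] → 'h'; at [4:5] → 'y'; at [6:10] → 'wlgz'.
`findall` yields the raw match text (3 of them) because the pattern has no groups.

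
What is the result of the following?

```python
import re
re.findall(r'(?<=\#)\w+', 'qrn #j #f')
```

['j', 'f']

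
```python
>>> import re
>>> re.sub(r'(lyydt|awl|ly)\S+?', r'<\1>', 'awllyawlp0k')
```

Matches: at [0:4] → 'awll'; at [5:9] → 'awlp'.
Each match is replaced using the text its own group 1 captured.

'<awl>y<awl>0k'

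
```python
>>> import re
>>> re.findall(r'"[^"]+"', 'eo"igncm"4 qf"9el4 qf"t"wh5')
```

['"igncm"', '"9el4 qf"']

Scanning left to right: at [2:9] → '"igncm"'; at [13:22] → '"9el4 qf"'.
`findall` yields the raw match text (2 of them) because the pattern has no groups.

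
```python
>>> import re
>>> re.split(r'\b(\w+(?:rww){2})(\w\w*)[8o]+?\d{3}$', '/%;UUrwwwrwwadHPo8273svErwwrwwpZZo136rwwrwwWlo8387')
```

['/%;', 'UUrwwwrwwadHPo8273svErwwrwwpZZo136rwwrww', 'Wlo', '']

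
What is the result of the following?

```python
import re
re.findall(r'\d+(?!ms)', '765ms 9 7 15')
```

The negative lookahead/lookbehind blocks any match where the forbidden context is present.
`findall` yields the raw match text (4 of them) because the pattern has no groups.

['76', '9', '7', '15']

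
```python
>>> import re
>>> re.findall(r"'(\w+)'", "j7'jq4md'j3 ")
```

['jq4md']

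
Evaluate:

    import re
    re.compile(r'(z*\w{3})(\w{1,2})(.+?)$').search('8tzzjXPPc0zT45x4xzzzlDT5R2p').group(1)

'8tz'

The match spans [0:27] → '8tzzjXPPc0zT45x4xzzzlDT5R2p'.
Captured: group 1 = '8tz', group 2 = 'zj', group 3 = 'XPPc0zT45x4xzzzlDT5R2p'.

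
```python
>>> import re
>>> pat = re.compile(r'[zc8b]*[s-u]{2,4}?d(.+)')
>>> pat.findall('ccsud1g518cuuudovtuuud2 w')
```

This matches zero or more of one of [zc8b], then 2 to 4 of a character in [s-u] (lazy), then a literal 'd'; then one or more of any character (captured).
Walking the string: at [0:25] match 'ccsud1g518cuuudovtuuud2 w', group 1 = '1g518cuuudovtuuud2 w'.
`findall` collects group 1 from the one match (1 total).

['1g518cuuudovtuuud2 w']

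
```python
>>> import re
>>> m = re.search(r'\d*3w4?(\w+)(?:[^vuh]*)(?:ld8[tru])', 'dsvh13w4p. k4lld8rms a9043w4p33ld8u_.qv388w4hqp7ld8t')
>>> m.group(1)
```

The pattern matches zero or more of a digit, then the literal '3w', then optionally a literal '4'; then one or more of a word character (captured); then zero or more of any character except [vuh] (non-capturing group); then the literal 'ld8', then one of [tru] (non-capturing group).
`search` walks the string left to right and returns the first match it finds.
The match spans [4:35] → '13w4p. k4lld8rms a9043w4p33ld8u'.
Captured: group 1 = 'p'.

'p'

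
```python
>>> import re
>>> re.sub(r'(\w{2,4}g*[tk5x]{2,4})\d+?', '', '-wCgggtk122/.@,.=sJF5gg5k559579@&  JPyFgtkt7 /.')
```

Each match is replaced by ''.

'-22/.@,.=579@&   /.'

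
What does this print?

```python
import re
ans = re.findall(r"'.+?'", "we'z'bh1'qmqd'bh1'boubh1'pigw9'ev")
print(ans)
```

["'z'", "'qmqd'", "'boubh1'"]

Walking the string: at [2:5] → "'z'"; at [8:14] → "'qmqd'"; at [17:25] → "'boubh1'".
With no groups in the pattern, `findall` gives back each whole match — 3 here.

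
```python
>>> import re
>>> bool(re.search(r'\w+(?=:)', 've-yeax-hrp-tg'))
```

False

The lookaround is zero-width — it requires the adjacent text to match without consuming it, so the asserted text isn't part of the match.
`search` walks the string left to right and returns the first match it finds.
Here no position works, so the call returns None, and `bool(None)` is False.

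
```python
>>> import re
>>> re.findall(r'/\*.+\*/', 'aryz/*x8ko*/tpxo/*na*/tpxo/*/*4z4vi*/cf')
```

['/*x8ko*/tpxo/*na*/tpxo/*/*4z4vi*/']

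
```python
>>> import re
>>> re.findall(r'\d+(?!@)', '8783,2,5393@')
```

['8783', '2', '539']

The negative lookahead/lookbehind blocks any match where the forbidden context is present.
Scanning left to right: at [0:4] → '8783'; at [5:6] → '2'; at [7:10] → '539'.
Since nothing is captured, `findall` lists the 3 matched substrings directly.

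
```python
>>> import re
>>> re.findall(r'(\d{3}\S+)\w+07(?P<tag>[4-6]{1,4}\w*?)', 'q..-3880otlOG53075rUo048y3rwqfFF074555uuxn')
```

[('3880otlOG53075rUo048y3rwqfF', '4555')]

The pattern matches exactly 3 of a digit, then one or more of a non-whitespace character (captured); then one or more of a word character, then the literal '07'; then 1 to 4 of a character in [4-6], then zero or more of a word character (lazy) (captured as 'tag').
A non-greedy quantifier consumes as few characters as it can — just enough that the remainder of the pattern still matches from where it stops; whatever follows it matches normally.
Walking the string: at [4:38] match '3880otlOG53075rUo048y3rwqfFF074555', groups = ('3880otlOG53075rUo048y3rwqfF', '4555').
With 2 capturing groups, `findall` returns a 2-tuple per match.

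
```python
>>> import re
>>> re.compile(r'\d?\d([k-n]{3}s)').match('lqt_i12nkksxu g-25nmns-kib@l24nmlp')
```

`re.match` won't scan ahead — the pattern has to work from the very first character.
Here the pattern fails at index 0, so the call returns None.

None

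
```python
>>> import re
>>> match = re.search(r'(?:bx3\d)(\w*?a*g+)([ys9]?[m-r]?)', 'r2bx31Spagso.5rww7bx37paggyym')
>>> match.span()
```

This matches the literal 'bx3', then a digit (non-capturing group); then zero or more of a word character (lazy), then zero or more of the literal 'a', then one or more of a literal 'g' (captured); then optionally one of [ys9], then optionally a character in [m-r] (captured).
`re.search` scans for the first position where the pattern succeeds.
The match spans [2:12] → 'bx31Spagso'.
Captured: group 1 = 'Spag', group 2 = 'so'.

(2, 12)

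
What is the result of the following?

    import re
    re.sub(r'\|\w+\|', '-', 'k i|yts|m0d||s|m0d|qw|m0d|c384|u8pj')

Every occurrence is swapped for '-'.

'k i-m0d|-m0d-m0d-u8pj'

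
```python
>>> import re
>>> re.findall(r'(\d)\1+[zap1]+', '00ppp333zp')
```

['0', '3']

The backreference `\1` re-matches whatever the first group consumed, character for character.
`findall` collects group 1 from each match (2 total).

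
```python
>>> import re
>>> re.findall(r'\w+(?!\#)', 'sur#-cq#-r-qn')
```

['su', 'c', 'r', 'qn']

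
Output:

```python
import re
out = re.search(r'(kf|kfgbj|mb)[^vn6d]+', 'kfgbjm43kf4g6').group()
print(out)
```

kfgbjm43kf4g

`search` walks the string left to right and returns the first match it finds.
The match spans [0:12] → 'kfgbjm43kf4g'.
Captured: group 1 = 'kf'.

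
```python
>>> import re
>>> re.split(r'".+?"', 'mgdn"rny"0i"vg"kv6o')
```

['mgdn', '0i', 'kv6o']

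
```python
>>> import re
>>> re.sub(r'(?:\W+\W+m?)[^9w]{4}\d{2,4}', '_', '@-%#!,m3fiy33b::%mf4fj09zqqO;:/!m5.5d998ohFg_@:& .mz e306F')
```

The pattern matches one or more of a non-word character, then one or more of a non-word character, then optionally the literal 'm' (non-capturing group); then exactly 4 of any character except [9w], then 2 to 4 of a digit.
`sub` substitutes '_' at each match site.

'_b_zqqO_ohFg__F'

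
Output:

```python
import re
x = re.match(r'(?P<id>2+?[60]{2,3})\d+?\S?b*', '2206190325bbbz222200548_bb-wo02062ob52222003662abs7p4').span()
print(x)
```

(0, 6)

This matches one or more of the literal '2' (lazy), then 2 to 3 of one of [60] (captured as 'id'); then one or more of a digit (lazy); then optionally a non-whitespace character, then zero or more of the literal 'b'.
The `?` after the quantifier makes it lazy — it takes as little as possible before letting the rest of the pattern try.
`match` is anchored at position 0; if the pattern doesn't fit there, it returns None.
The match spans [0:6] → '220619'.
Captured: group 1 = '2206'.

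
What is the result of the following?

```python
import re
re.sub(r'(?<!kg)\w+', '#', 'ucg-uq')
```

'#-#'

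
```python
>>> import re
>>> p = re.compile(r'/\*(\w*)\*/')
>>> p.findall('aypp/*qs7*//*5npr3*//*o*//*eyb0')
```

['qs7', '5npr3', 'o']

Matches: at [4:11] match '/*qs7*/', group 1 = 'qs7'; at [11:20] match '/*5npr3*/', group 1 = '5npr3'; at [20:25] match '/*o*/', group 1 = 'o'.
`findall` collects group 1 from each match (3 total).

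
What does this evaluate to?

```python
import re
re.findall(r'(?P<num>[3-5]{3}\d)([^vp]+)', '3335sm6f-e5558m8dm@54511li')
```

Pattern: exactly 3 of a character in [3-5], then a digit (captured as 'num'); then one or more of any character except [vp] (captured).
Scanning left to right: at [0:26] match '3335sm6f-e5558m8dm@54511li', groups = ('3335', 'sm6f-e5558m8dm@54511li').
2 groups means the one result is a tuple of 2 captured strings — 1 here.

[('3335', 'sm6f-e5558m8dm@54511li')]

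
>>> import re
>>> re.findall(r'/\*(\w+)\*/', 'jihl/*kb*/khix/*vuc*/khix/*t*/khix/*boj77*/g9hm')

Matches: at [4:10] match '/*kb*/', group 1 = 'kb'; at [14:21] match '/*vuc*/', group 1 = 'vuc'; at [25:30] match '/*t*/', group 1 = 't'; at [34:43] match '/*boj77*/', group 1 = 'boj77'.
With a single group, `findall` returns only what that group captured — 4 items.

['kb', 'vuc', 't', 'boj77']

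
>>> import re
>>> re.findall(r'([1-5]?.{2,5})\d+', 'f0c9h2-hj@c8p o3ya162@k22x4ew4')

['f0c9h', '-hj@c', 'p o', 'ya16', '@k22x', 'ew']

Pattern: optionally a character in [1-5], then 2 to 5 of any character (captured); then one or more of a digit.
Matches: at [0:6] match 'f0c9h2', group 1 = 'f0c9h'; at [6:12] match '-hj@c8', group 1 = '-hj@c'; at [12:16] match 'p o3', group 1 = 'p o'; at [16:21] match 'ya162', group 1 = 'ya16'; at [21:27] match '@k22x4', group 1 = '@k22x'; ….
Because there's exactly one group, `findall` drops the full match and keeps group 1 from each hit.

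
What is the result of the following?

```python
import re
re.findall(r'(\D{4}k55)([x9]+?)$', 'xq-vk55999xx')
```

[('xq-vk55', '999xx')]

Pattern: exactly 4 of a non-digit, then the literal 'k55' (captured); then one or more of one of [x9] (lazy) (captured); then anchored at the end.
Matches: at [0:12] match 'xq-vk55999xx', groups = ('xq-vk55', '999xx').
`findall` packs the 2 group values into a tuple for every match.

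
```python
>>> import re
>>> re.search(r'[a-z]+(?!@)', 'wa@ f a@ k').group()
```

'w'

`(?!…)`/`(?<!…)` only lets a position through if the neighbouring text does NOT match; no characters are consumed.
`re.search` scans for the first position where the pattern succeeds.
The match spans [0:1] → 'w'.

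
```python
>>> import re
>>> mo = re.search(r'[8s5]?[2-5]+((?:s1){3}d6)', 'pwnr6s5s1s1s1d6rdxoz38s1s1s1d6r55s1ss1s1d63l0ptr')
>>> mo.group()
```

's5s1s1s1d6'

Pattern: optionally one of [8s5], then one or more of a character in [2-5]; then the literal 's1' repeated 3 times, then the literal 'd6' (captured).
The match spans [5:15] → 's5s1s1s1d6'.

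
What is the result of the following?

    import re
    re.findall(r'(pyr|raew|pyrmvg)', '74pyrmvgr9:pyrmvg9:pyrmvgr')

['pyr', 'pyr', 'pyr']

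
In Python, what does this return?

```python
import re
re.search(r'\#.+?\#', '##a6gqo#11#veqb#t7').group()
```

'##a6gqo#'

With the lazy modifier that quantifier settles for the fewest repetitions that let the rest of the pattern succeed (the atoms after it are unaffected and can still be greedy).
The match spans [0:8] → '##a6gqo#'.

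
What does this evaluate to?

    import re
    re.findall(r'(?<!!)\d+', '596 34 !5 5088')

The negative lookaround is zero-width — it rules out positions where the adjacent text would match, without consuming anything.
`findall` yields the raw match text (3 of them) because the pattern has no groups.

['596', '34', '5088']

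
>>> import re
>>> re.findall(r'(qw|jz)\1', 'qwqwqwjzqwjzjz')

['qw', 'jz']

A backreference is literal: `\1` must see the identical characters the first group matched.
With a single group, `findall` returns only what that group captured — 2 items.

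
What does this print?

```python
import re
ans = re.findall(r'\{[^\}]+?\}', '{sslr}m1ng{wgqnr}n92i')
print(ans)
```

['{sslr}', '{wgqnr}']

Scanning left to right: at [0:6] → '{sslr}'; at [10:17] → '{wgqnr}'.
Since nothing is captured, `findall` lists the 2 matched substrings directly.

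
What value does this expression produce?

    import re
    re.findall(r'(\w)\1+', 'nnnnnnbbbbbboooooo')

After group 1 captures some text, `\1` only succeeds where that same text appears again.
`findall` collects group 1 from each match (3 total).

['n', 'b', 'o']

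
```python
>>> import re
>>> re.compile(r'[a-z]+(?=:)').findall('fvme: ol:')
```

The lookaround is zero-width — it requires the adjacent text to match without consuming it, so the asserted text isn't part of the match.
Scanning left to right: at [0:4] → 'fvme'; at [6:8] → 'ol'.
No capturing groups, so `findall` returns the 2 full match strings.

['fvme', 'ol']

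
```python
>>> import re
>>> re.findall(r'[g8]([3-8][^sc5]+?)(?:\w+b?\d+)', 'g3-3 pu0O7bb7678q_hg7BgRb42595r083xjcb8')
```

['3-3 ']

This matches one of [g8]; then a character in [3-8], then one or more of any character except [sc5] (lazy) (captured); then one or more of a word character, then optionally a literal 'b', then one or more of a digit (non-capturing group).
Walking the string: at [0:39] match 'g3-3 pu0O7bb7678q_hg7BgRb42595r083xjcb8', group 1 = '3-3 '.
`findall` collects group 1 from the one match (1 total).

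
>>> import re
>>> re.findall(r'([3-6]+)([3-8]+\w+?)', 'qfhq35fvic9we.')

Pattern: one or more of a character in [3-6] (captured); then one or more of a character in [3-8], then one or more of a word character (lazy) (captured).
A `+?`/`*?`/`{m,n}?` starts at its minimum and grows only as far as needed for what follows to match.
Walking the string: at [4:7] match '35f', groups = ('3', '5f').
With 2 capturing groups, `findall` returns a 2-tuple per match.

[('3', '5f')]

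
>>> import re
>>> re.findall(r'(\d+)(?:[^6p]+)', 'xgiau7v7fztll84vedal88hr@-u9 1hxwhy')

This matches one or more of a digit (captured); then one or more of any character except [6p] (non-capturing group).
With a single group, `findall` returns only what that group captured — 1 item.

['7']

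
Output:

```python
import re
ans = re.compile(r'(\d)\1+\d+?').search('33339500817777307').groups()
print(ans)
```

('3',)

After group 1 captures some text, `\1` only succeeds where that same text appears again.
`re.search` tries every starting position until one works.
The match spans [0:5] → '33339'.
Captured: group 1 = '3'.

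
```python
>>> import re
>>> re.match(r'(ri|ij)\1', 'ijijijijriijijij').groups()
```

The match spans [0:4] → 'ijij'.
Captured: group 1 = 'ij'.

('ij',)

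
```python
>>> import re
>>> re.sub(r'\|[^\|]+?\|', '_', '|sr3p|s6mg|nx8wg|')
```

'_s6mg_'

`sub` substitutes '_' at each match site.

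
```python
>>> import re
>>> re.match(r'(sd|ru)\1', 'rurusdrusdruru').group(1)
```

The match spans [0:4] → 'ruru'.
Captured: group 1 = 'ru'.

'ru'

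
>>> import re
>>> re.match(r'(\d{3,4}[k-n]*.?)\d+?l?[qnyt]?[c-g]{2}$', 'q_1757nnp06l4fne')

None

The pattern matches 3 to 4 of a digit, then zero or more of a character in [k-n], then optionally any character (captured); then one or more of a digit (lazy); then optionally a literal 'l', then optionally one of [qnyt], then exactly 2 of a character in [c-g]; then anchored at the end.
`re.match` only tries the pattern at the start of the string.
Here position 0 doesn't satisfy it, so the call returns None.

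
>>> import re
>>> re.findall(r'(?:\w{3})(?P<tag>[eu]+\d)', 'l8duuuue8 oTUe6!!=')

['uuuue8', 'e6']

The pattern matches exactly 3 of a word character (non-capturing group); then one or more of one of [eu], then a digit (captured as 'tag').
Scanning left to right: at [0:9] match 'l8duuuue8', group 1 = 'uuuue8'; at [10:15] match 'oTUe6', group 1 = 'e6'.
With a single group, `findall` returns only what that group captured — 2 items.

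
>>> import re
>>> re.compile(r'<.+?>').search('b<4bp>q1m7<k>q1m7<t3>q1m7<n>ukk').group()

`search` walks the string left to right and returns the first match it finds.
The match spans [1:6] → '<4bp>'.

'<4bp>'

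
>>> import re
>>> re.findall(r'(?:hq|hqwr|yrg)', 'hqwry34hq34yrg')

Alternation isn't longest-match — the leftmost alternative that fits at this position is chosen.
Matches: at [0:2] → 'hq'; at [7:9] → 'hq'; at [11:14] → 'yrg'.
`findall` yields the raw match text (3 of them) because the pattern has no groups.

['hq', 'hq', 'yrg']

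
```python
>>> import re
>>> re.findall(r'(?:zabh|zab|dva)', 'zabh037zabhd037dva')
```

['zabh', 'zabh', 'dva']

Alternation tries branches left to right and keeps the first one that lets the overall match succeed at that position.
Scanning left to right: at [0:4] → 'zabh'; at [7:11] → 'zabh'; at [15:18] → 'dva'.
No capturing groups, so `findall` returns the 3 full match strings.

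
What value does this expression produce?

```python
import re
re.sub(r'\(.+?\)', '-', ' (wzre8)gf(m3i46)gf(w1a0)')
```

The `?` after the quantifier makes it lazy — it takes as little as possible before letting the rest of the pattern try.
Matches: at [1:8] → '(wzre8)'; at [10:17] → '(m3i46)'; at [19:25] → '(w1a0)'.
`sub` substitutes '-' at each match site.

' -gf-gf-'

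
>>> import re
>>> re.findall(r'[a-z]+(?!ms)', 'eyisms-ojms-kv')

A negative assertion filters positions out without eating any characters.
Scanning left to right: at [0:6] → 'eyisms'; at [7:11] → 'ojms'; at [12:14] → 'kv'.
No capturing groups, so `findall` returns the 3 full match strings.

['eyisms', 'ojms', 'kv']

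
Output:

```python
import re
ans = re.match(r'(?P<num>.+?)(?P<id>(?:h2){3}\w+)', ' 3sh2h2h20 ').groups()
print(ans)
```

(' 3s', 'h2h2h20')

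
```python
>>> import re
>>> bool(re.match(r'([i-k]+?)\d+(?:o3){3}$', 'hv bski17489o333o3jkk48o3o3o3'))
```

`re.match` only tries the pattern at the start of the string.
Here the string doesn't start with a match, so the call returns None, and `bool(None)` is False.

False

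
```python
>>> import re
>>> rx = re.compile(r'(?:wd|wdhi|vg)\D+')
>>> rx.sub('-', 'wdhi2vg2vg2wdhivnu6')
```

Matches: at [0:4] → 'wdhi'; at [11:18] → 'wdhivnu'.
Every occurrence is swapped for '-'.

'-2vg2vg2-6'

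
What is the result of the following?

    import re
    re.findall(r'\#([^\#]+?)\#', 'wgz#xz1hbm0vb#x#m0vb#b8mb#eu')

['xz1hbm0vb', 'm0vb']

Walking the string: at [3:14] match '#xz1hbm0vb#', group 1 = 'xz1hbm0vb'; at [15:21] match '#m0vb#', group 1 = 'm0vb'.
Because there's exactly one group, `findall` drops the full match and keeps group 1 from each hit.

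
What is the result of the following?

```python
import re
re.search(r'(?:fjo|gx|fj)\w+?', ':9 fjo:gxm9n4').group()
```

'fjo'

`search` walks the string left to right and returns the first match it finds.
The match spans [3:6] → 'fjo'.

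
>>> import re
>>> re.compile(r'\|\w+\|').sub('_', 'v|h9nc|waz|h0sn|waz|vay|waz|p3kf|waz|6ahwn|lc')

'v_waz_waz_waz_waz_lc'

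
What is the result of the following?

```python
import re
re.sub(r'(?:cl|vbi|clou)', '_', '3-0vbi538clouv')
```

Branches in `(...|...)` are attempted left-to-right; the first branch that allows the whole pattern to succeed is taken.
Each match is replaced by '_'.

'3-0_538_ouv'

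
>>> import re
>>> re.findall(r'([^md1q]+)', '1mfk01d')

`findall` collects group 1 from the one match (1 total).

['fk0']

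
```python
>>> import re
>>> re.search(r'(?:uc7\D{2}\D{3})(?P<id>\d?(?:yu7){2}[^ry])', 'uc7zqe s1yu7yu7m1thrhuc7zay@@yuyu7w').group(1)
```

'1yu7yu7m'

This matches the literal 'uc7', then exactly 2 of a non-digit, then exactly 3 of a non-digit (non-capturing group); then optionally a digit, then the literal 'yu7' repeated 2 times, then any character except [ry] (captured as 'id').
`search` walks the string left to right and returns the first match it finds.
The match spans [0:16] → 'uc7zqe s1yu7yu7m'.
Captured: group 1 = '1yu7yu7m'.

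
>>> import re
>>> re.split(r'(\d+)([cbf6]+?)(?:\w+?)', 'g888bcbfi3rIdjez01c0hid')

Lazy quantifiers expand one character at a time until the remainder of the pattern can match.
The group in the pattern means `split` returns the separators' captures alongside the pieces.

['g', '888', 'b', 'bfi3rIdjez', '01', 'c', 'hid']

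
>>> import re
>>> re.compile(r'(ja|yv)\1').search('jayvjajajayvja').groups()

('ja',)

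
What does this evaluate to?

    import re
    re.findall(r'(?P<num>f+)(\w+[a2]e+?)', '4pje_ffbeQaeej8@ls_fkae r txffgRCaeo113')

[('ff', 'beQae'), ('f', 'kae'), ('ff', 'gRCae')]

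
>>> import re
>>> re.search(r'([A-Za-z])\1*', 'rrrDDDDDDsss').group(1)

'r'

The match spans [0:3] → 'rrr'.
Captured: group 1 = 'r'.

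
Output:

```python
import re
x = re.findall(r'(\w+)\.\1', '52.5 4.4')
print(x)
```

After group 1 captures some text, `\1` only succeeds where that same text appears again.
Matches: at [5:8] match '4.4', group 1 = '4'.
One capturing group, so `findall` returns just the captured substring from the one match — 1 in all.

['4']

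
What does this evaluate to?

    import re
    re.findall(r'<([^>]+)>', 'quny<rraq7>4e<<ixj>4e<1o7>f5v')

['rraq7', '<ixj', '1o7']

Matches: at [4:11] match '<rraq7>', group 1 = 'rraq7'; at [13:19] match '<<ixj>', group 1 = '<ixj'; at [21:26] match '<1o7>', group 1 = '1o7'.
One capturing group, so `findall` returns just the captured substring from each match — 3 in all.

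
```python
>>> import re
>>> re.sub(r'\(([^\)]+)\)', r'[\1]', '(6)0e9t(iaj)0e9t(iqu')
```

Matches: at [0:3] → '(6)'; at [7:12] → '(iaj)'.
The replacement refers to a captured group, so each match is rewritten using its own captured text.

'[6]0e9t[iaj]0e9t(iqu'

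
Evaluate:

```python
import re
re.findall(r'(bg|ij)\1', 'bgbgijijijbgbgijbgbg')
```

The backreference `\1` re-matches whatever the first group consumed, character for character.
Because there's exactly one group, `findall` drops the full match and keeps group 1 from each hit.

['bg', 'ij', 'bg', 'bg']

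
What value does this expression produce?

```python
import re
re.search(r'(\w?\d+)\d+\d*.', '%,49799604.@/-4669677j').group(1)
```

This matches optionally a word character, then one or more of a digit (captured); then one or more of a digit; then zero or more of a digit, then any character.
`re.search` tries every starting position until one works.
The match spans [2:11] → '49799604.'.
Captured: group 1 = '4979960'.

'4979960'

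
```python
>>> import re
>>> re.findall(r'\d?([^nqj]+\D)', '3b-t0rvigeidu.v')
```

Pattern: optionally a digit; then one or more of any character except [nqj], then a non-digit (captured).
One capturing group, so `findall` returns just the captured substring from the one match — 1 in all.

['b-t0rvigeidu.v']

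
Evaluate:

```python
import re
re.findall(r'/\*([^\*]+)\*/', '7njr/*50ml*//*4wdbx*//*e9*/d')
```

['50ml', '4wdbx', 'e9']

Walking the string: at [4:12] match '/*50ml*/', group 1 = '50ml'; at [12:21] match '/*4wdbx*/', group 1 = '4wdbx'; at [21:27] match '/*e9*/', group 1 = 'e9'.
With a single group, `findall` returns only what that group captured — 3 items.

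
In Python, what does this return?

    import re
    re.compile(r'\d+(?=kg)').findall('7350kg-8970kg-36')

['7350', '8970']

Lookahead/lookbehind check context without consuming it, so the matched span excludes the asserted characters.
No capturing groups, so `findall` returns the 2 full match strings.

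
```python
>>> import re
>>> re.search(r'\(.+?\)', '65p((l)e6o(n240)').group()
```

Because the quantifier is non-greedy, it stops expanding at the earliest point where the rest of the pattern can succeed.
`re.search` scans for the first position where the pattern succeeds.
The match spans [3:7] → '((l)'.

'((l)'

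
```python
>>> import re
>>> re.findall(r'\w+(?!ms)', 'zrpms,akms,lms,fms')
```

The negative lookaround is zero-width — it rules out positions where the adjacent text would match, without consuming anything.
No capturing groups, so `findall` returns the 4 full match strings.

['zrpms', 'akms', 'lms', 'fms']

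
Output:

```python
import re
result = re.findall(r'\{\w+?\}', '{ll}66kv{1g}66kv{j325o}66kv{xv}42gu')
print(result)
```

['{ll}', '{1g}', '{j325o}', '{xv}']

Since nothing is captured, `findall` lists the 4 matched substrings directly.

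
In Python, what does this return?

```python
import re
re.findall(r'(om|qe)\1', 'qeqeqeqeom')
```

`\1` is not a pattern — it's the concrete string captured by group 1, re-applied verbatim.
With a single group, `findall` returns only what that group captured — 2 items.

['qe', 'qe']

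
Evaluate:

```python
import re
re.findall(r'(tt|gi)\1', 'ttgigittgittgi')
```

['gi']

After group 1 captures some text, `\1` only succeeds where that same text appears again.
With a single group, `findall` returns only what that group captured — 1 item.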